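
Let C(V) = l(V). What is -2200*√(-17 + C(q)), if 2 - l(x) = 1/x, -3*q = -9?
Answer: -2200*I*√138/3 ≈ -8614.7*I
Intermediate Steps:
q = 3 (q = -⅓*(-9) = 3)
l(x) = 2 - 1/x
C(V) = 2 - 1/V
-2200*√(-17 + C(q)) = -2200*√(-17 + (2 - 1/3)) = -2200*√(-17 + (2 - 1*⅓)) = -2200*√(-17 + (2 - ⅓)) = -2200*√(-17 + 5/3) = -2200*I*√138/3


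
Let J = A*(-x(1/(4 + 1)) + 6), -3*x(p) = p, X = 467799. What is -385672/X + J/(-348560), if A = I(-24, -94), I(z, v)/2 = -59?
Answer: -335237376523/407640048600 ≈ -0.82239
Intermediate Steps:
I(z, v) = -118 (I(z, v) = 2*(-59) = -118)
A = -118
x(p) = -p/3
J = -10738/15 (J = -118*(-(-1)/(3*(4 + 1)) + 6) = -118*(-(-1)/(3*5) + 6) = -118*(-1*(-1/15) + 6) = -118*(1/15 + 6) = -118*91/15 = -10738/15 ≈ -715.87)
-385672/X + J/(-348560) = -385672/467799 - 10738/15/(-348560) = -385672*1/467799 - 10738/15*(-1/348560) = -385672/467799 + 5369/2614200 = -335237376523/407640048600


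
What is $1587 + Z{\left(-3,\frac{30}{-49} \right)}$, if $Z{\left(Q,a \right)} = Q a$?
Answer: $\frac{77853}{49} \approx 1588.8$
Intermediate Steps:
$1587 + Z{\left(-3,\frac{30}{-49} \right)} = 1587 - 3 \frac{30}{-49} = 1587 - 3 \cdot 30 \left(- \frac{1}{49}\right) = 1587 - - \frac{90}{49} = 1587 + \frac{90}{49} = \frac{77853}{49}$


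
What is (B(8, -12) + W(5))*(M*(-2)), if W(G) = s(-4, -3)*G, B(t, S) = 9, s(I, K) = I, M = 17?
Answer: 374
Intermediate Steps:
W(G) = -4*G
(B(8, -12) + W(5))*(M*(-2)) = (9 - 4*5)*(17*(-2)) = (9 - 20)*(-34) = -11*(-34) = 374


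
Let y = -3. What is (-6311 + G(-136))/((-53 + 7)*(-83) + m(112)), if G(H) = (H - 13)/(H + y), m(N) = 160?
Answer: -146180/92157 ≈ -1.5862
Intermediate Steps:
G(H) = (-13 + H)/(-3 + H) (G(H) = (H - 13)/(H - 3) = (-13 + H)/(-3 + H))
(-6311 + G(-136))/((-53 + 7)*(-83) + m(112)) = (-6311 + (-13 - 136)/(-3 - 136))/((-53 + 7)*(-83) + 160) = (-6311 - 149/(-139))/(-46*(-83) + 160) = (-6311 - 1/139*(-149))/(3818 + 160) = (-6311 + 149/139)/3978 = -877080/139*1/3978 = -146180/92157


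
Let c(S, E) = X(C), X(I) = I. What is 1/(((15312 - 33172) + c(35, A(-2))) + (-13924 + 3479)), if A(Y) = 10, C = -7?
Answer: -1/28312 ≈ -3.5321e-5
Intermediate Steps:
c(S, E) = -7
1/(((15312 - 33172) + c(35, A(-2))) + (-13924 + 3479)) = 1/(((15312 - 33172) - 7) + (-13924 + 3479)) = 1/((-17860 - 7) - 10445) = 1/(-17867 - 10445) = 1/(-28312) = -1/28312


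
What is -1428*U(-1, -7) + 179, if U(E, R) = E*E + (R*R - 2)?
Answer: -68365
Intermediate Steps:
U(E, R) = -2 + E² + R² (U(E, R) = E² + (R² - 2) = E² + (-2 + R²) = -2 + E² + R²)
-1428*U(-1, -7) + 179 = -1428*(-2 + (-1)² + (-7)²) + 179 = -1428*(-2 + 1 + 49) + 179 = -1428*48 + 179 = -68544 + 179 = -68365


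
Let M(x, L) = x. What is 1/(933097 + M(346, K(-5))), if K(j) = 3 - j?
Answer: 1/933443 ≈ 1.0713e-6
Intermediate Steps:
1/(933097 + M(346, K(-5))) = 1/(933097 + 346) = 1/933443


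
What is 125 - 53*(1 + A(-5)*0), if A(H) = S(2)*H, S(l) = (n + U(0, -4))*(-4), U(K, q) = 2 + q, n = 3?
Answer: 72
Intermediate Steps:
S(l) = -4 (S(l) = (3 + (2 - 4))*(-4) = (3 - 2)*(-4) = 1*(-4) = -4)
A(H) = -4*H
125 - 53*(1 + A(-5)*0) = 125 - 53*(1 - 4*(-5)*0) = 125 - 53*(1 + 20*0) = 125 - 53*(1 + 0) = 125 - 53*1 = 125 - 53 = 72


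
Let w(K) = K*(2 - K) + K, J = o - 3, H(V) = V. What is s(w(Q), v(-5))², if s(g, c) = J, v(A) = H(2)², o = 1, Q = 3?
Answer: 4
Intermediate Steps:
v(A) = 4 (v(A) = 2² = 4)
J = -2 (J = 1 - 3 = -2)
w(K) = K + K*(2 - K)
s(g, c) = -2
s(w(Q), v(-5))² = (-2)² = 4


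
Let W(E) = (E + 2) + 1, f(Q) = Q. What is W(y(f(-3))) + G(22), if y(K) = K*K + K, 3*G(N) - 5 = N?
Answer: 18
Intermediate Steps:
G(N) = 5/3 + N/3
y(K) = K + K**2 (y(K) = K**2 + K = K + K**2)
W(E) = 3 + E (W(E) = (2 + E) + 1 = 3 + E)
W(y(f(-3))) + G(22) = (3 - 3*(1 - 3)) + (5/3 + (1/3)*22) = (3 - 3*(-2)) + (5/3 + 22/3) = (3 + 6) + 9 = 9 + 9 = 18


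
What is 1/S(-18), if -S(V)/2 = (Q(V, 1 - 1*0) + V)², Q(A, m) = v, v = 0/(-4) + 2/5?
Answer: -25/15488 ≈ -0.0016142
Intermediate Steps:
v = ⅖ (v = 0*(-¼) + 2*(⅕) = 0 + ⅖ = ⅖ ≈ 0.40000)
Q(A, m) = ⅖
S(V) = -2*(⅖ + V)²
1/S(-18) = 1/(-2*(2 + 5*(-18))²/25) = 1/(-2*(2 - 90)²/25) = 1/(-2/25*(-88)²) = 1/(-2/25*7744) = 1/(-15488/25) = -25/15488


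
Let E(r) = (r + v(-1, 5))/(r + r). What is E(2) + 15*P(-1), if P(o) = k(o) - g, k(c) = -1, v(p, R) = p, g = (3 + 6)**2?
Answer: -4919/4 ≈ -1229.8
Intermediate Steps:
g = 81 (g = 9**2 = 81)
E(r) = (-1 + r)/(2*r) (E(r) = (r - 1)/(r + r) = (-1 + r)/((2*r)) = (-1 + r)*(1/(2*r)) = (-1 + r)/(2*r))
P(o) = -82 (P(o) = -1 - 1*81 = -1 - 81 = -82)
E(2) + 15*P(-1) = (1/2)*(-1 + 2)/2 + 15*(-82) = (1/2)*(1/2)*1 - 1230 = 1/4 - 1230 = -4919/4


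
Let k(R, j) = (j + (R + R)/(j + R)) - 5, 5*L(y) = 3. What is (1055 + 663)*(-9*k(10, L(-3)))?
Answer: 10297692/265 ≈ 38859.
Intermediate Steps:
L(y) = ⅗ (L(y) = (⅕)*3 = ⅗)
k(R, j) = -5 + j + 2*R/(R + j) (k(R, j) = (j + (2*R)/(R + j)) - 5 = (j + 2*R/(R + j)) - 5 = -5 + j + 2*R/(R + j))
(1055 + 663)*(-9*k(10, L(-3))) = (1055 + 663)*(-9*((⅗)² - 5*⅗ - 3*10 + 10*(⅗))/(10 + ⅗)) = 1718*(-9*(9/25 - 3 - 30 + 6)/53/5) = 1718*(-45*(-666)/(53*25)) = 1718*(-9*(-666/265)) = 1718*(5994/265) = 10297692/265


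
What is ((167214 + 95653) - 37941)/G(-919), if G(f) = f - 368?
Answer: -17302/99 ≈ -174.77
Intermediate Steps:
G(f) = -368 + f
((167214 + 95653) - 37941)/G(-919) = ((167214 + 95653) - 37941)/(-368 - 919) = (262867 - 37941)/(-1287) = 224926*(-1/1287) = -17302/99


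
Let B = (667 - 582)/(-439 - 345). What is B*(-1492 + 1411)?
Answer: 6885/784 ≈ 8.7819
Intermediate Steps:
B = -85/784 (B = 85/(-784) = 85*(-1/784) = -85/784 ≈ -0.10842)
B*(-1492 + 1411) = -85*(-1492 + 1411)/784 = -85/784*(-81) = 6885/784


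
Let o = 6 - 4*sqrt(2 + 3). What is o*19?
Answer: 114 - 76*sqrt(5) ≈ -55.941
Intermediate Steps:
o = 6 - 4*sqrt(5) ≈ -2.9443
o*19 = (6 - 4*sqrt(5))*19 = 114 - 76*sqrt(5)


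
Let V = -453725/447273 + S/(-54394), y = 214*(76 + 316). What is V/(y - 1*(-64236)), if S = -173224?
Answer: 26399250251/1801851995576844 ≈ 1.4651e-5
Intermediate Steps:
y = 83888 (y = 214*392 = 83888)
V = 26399250251/12164483781 (V = -453725/447273 - 173224/(-54394) = -453725*1/447273 - 173224*(-1/54394) = -453725/447273 + 86612/27197 = 26399250251/12164483781 ≈ 2.1702)
V/(y - 1*(-64236)) = 26399250251/(12164483781*(83888 - 1*(-64236))) = 26399250251/(12164483781*(83888 + 64236)) = (26399250251/12164483781)/148124 = (26399250251/12164483781)*(1/148124) = 26399250251/1801851995576844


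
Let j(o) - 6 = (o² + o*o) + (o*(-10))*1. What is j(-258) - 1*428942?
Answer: -293228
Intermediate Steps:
j(o) = 6 - 10*o + 2*o² (j(o) = 6 + ((o² + o*o) + (o*(-10))*1) = 6 + ((o² + o²) - 10*o*1) = 6 + (2*o² - 10*o) = 6 + (-10*o + 2*o²) = 6 - 10*o + 2*o²)
j(-258) - 1*428942 = (6 - 10*(-258) + 2*(-258)²) - 1*428942 = (6 + 2580 + 2*66564) - 428942 = (6 + 2580 + 133128) - 428942 = 135714 - 428942 = -293228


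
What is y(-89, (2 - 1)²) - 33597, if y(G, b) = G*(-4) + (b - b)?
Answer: -33241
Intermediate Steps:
y(G, b) = -4*G (y(G, b) = -4*G + 0 = -4*G)
y(-89, (2 - 1)²) - 33597 = -4*(-89) - 33597 = 356 - 33597 = -33241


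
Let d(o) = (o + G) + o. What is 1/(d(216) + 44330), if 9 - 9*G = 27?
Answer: 1/44760 ≈ 2.2341e-5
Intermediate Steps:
G = -2 (G = 1 - ⅑*27 = 1 - 3 = -2)
d(o) = -2 + 2*o (d(o) = (o - 2) + o = (-2 + o) + o = -2 + 2*o)
1/(d(216) + 44330) = 1/((-2 + 2*216) + 44330) = 1/((-2 + 432) + 44330) = 1/(430 + 44330) = 1/44760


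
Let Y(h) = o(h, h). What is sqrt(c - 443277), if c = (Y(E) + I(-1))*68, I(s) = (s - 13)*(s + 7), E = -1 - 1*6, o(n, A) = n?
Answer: I*sqrt(449465) ≈ 670.42*I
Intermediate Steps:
E = -7 (E = -1 - 6 = -7)
Y(h) = h
I(s) = (-13 + s)*(7 + s)
c = -6188 (c = (-7 + (-91 + (-1)**2 - 6*(-1)))*68 = (-7 + (-91 + 1 + 6))*68 = (-7 - 84)*68 = -91*68 = -6188)
sqrt(c - 443277) = sqrt(-6188 - 443277) = sqrt(-449465) = I*sqrt(449465)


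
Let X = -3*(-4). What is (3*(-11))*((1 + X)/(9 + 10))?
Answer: -429/19 ≈ -22.579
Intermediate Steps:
X = 12
(3*(-11))*((1 + X)/(9 + 10)) = (3*(-11))*((1 + 12)/(9 + 10)) = -429/19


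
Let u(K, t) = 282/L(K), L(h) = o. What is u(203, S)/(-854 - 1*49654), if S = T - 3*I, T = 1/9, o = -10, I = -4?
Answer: 47/84180 ≈ 0.00055833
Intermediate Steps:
T = ⅑ ≈ 0.11111
L(h) = -10
S = 109/9 (S = ⅑ - 3*(-4) = ⅑ + 12 = 109/9 ≈ 12.111)
u(K, t) = -141/5 (u(K, t) = 282/(-10) = 282*(-⅒) = -141/5)
u(203, S)/(-854 - 1*49654) = -141/(5*(-854 - 1*49654)) = -141/(5*(-854 - 49654)) = -141/5/(-50508) = -141/5*(-1/50508) = 47/84180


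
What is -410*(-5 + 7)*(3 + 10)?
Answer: -10660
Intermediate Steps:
-410*(-5 + 7)*(3 + 10) = -820*13 = -410*26 = -10660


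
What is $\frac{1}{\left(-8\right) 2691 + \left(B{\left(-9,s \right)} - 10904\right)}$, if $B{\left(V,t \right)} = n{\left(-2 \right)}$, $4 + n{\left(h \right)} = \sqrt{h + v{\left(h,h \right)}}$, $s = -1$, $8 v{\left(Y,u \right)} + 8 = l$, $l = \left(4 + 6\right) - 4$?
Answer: $- \frac{14416}{467597377} - \frac{2 i}{1402792131} \approx -3.083 \cdot 10^{-5} - 1.4257 \cdot 10^{-9} i$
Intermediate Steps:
$l = 6$ ($l = 10 - 4 = 6$)
$v{\left(Y,u \right)} = - \frac{1}{4}$ ($v{\left(Y,u \right)} = -1 + \frac{1}{8} \cdot 6 = -1 + \frac{3}{4} = - \frac{1}{4}$)
$n{\left(h \right)} = -4 + \sqrt{- \frac{1}{4} + h}$ ($n{\left(h \right)} = -4 + \sqrt{h - \frac{1}{4}} = -4 + \sqrt{- \frac{1}{4} + h}$)
$B{\left(V,t \right)} = -4 + \frac{3 i}{2}$ ($B{\left(V,t \right)} = -4 + \frac{\sqrt{-1 + 4 \left(-2\right)}}{2} = -4 + \frac{\sqrt{-1 - 8}}{2} = -4 + \frac{\sqrt{-9}}{2} = -4 + \frac{3 i}{2}$)
$\frac{1}{\left(-8\right) 2691 + \left(B{\left(-9,s \right)} - 10904\right)} = \frac{1}{\left(-8\right) 2691 - \left(10908 - \frac{3 i}{2}\right)} = \frac{1}{-21528 - \left(10908 - \frac{3 i}{2}\right)} = \frac{1}{-32436 + \frac{3 i}{2}} = \frac{4 \left(-32436 - \frac{3 i}{2}\right)}{4208376393}$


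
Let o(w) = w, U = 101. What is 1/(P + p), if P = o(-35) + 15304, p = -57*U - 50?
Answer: 1/9462 ≈ 0.00010569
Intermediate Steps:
p = -5807 (p = -57*101 - 50 = -5757 - 50 = -5807)
P = 15269 (P = -35 + 15304 = 15269)
1/(P + p) = 1/(15269 - 5807) = 1/9462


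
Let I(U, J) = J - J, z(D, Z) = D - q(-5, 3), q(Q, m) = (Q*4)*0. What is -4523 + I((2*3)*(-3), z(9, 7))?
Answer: -4523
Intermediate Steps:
q(Q, m) = 0 (q(Q, m) = (4*Q)*0 = 0)
z(D, Z) = D (z(D, Z) = D - 1*0 = D + 0 = D)
I(U, J) = 0
-4523 + I((2*3)*(-3), z(9, 7)) = -4523 + 0 = -4523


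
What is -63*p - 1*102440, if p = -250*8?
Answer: 23560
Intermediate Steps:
p = -2000
-63*p - 1*102440 = -63*(-2000) - 1*102440 = 126000 - 102440 = 23560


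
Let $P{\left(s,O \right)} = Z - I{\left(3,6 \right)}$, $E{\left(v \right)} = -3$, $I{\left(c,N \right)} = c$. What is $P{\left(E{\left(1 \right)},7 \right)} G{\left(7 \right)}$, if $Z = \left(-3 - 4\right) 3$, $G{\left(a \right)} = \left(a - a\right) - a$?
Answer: $168$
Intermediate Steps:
$G{\left(a \right)} = - a$ ($G{\left(a \right)} = 0 - a = - a$)
$Z = -21$ ($Z = \left(-7\right) 3 = -21$)
$P{\left(s,O \right)} = -24$ ($P{\left(s,O \right)} = -21 - 3 = -24$)
$P{\left(E{\left(1 \right)},7 \right)} G{\left(7 \right)} = - 24 \left(\left(-1\right) 7\right) = \left(-24\right) \left(-7\right) = 168$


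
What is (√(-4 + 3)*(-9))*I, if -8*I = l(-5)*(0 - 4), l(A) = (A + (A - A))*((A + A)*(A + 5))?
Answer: 0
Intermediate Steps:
l(A) = 2*A²*(5 + A) (l(A) = (A + 0)*((2*A)*(5 + A)) = A*(2*A*(5 + A)) = 2*A²*(5 + A))
I = 0 (I = -2*(-5)²*(5 - 5)*(0 - 4)/8 = -2*25*0*(-4)/8 = -0*(-4) = -⅛*0 = 0)
(√(-4 + 3)*(-9))*I = (√(-4 + 3)*(-9))*0 = (√(-1)*(-9))*0 = (I*(-9))*0 = -9*I*0 = 0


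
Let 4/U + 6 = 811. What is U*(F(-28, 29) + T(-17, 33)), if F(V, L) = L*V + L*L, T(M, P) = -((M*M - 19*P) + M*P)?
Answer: 3712/805 ≈ 4.6112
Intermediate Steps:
U = 4/805 (U = 4/(-6 + 811) = 4/805 ≈ 0.0049689)
T(M, P) = -M² + 19*P - M*P (T(M, P) = -((M² - 19*P) + M*P) = -(M² - 19*P + M*P) = -M² + 19*P - M*P)
F(V, L) = L² + L*V (F(V, L) = L*V + L² = L² + L*V)
U*(F(-28, 29) + T(-17, 33)) = 4*(29*(29 - 28) + (-1*(-17)² + 19*33 - 1*(-17)*33))/805 = 4*(29*1 + (-1*289 + 627 + 561))/805 = 4*(29 + (-289 + 627 + 561))/805 = 4*(29 + 899)/805 = (4/805)*928 = 3712/805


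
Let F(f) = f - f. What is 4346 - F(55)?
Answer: 4346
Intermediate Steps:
F(f) = 0
4346 - F(55) = 4346 - 1*0 = 4346 + 0 = 4346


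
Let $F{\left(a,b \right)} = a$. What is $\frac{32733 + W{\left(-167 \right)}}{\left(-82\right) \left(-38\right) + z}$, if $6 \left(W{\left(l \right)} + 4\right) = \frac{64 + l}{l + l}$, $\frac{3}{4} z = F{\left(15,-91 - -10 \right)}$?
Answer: $\frac{65589019}{6284544} \approx 10.437$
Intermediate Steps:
$z = 20$ ($z = \frac{4}{3} \cdot 15 = 20$)
$W{\left(l \right)} = -4 + \frac{64 + l}{12 l}$ ($W{\left(l \right)} = -4 + \frac{\left(64 + l\right) \frac{1}{l + l}}{6} = -4 + \frac{\left(64 + l\right) \frac{1}{2 l}}{6} = -4 + \frac{\frac{1}{2} \frac{1}{l} \left(64 + l\right)}{6} = -4 + \frac{64 + l}{12 l}$)
$\frac{32733 + W{\left(-167 \right)}}{\left(-82\right) \left(-38\right) + z} = \frac{32733 + \frac{64 - -7849}{12 \left(-167\right)}}{\left(-82\right) \left(-38\right) + 20} = \frac{32733 + \frac{1}{12} \left(- \frac{1}{167}\right) \left(64 + 7849\right)}{3116 + 20} = \frac{32733 + \frac{1}{12} \left(- \frac{1}{167}\right) 7913}{3136} = \left(32733 - \frac{7913}{2004}\right) \frac{1}{3136} = \frac{65589019}{2004} \cdot \frac{1}{3136} = \frac{65589019}{6284544}$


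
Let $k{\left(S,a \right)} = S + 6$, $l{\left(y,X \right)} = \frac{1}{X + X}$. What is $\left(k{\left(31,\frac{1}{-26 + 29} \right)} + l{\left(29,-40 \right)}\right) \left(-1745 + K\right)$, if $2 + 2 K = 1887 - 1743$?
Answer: $- \frac{2476683}{40} \approx -61917.0$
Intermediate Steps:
$l{\left(y,X \right)} = \frac{1}{2 X}$
$k{\left(S,a \right)} = 6 + S$
$K = 71$ ($K = -1 + \frac{1887 - 1743}{2} = -1 + \frac{1}{2} \cdot 144 = -1 + 72 = 71$)
$\left(k{\left(31,\frac{1}{-26 + 29} \right)} + l{\left(29,-40 \right)}\right) \left(-1745 + K\right) = \left(\left(6 + 31\right) + \frac{1}{2 \left(-40\right)}\right) \left(-1745 + 71\right) = \left(37 + \frac{1}{2} \left(- \frac{1}{40}\right)\right) \left(-1674\right) = \left(37 - \frac{1}{80}\right) \left(-1674\right) = \frac{2959}{80} \left(-1674\right) = - \frac{2476683}{40}$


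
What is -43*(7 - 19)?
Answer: 516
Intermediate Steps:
-43*(7 - 19) = -43*(-12) = 516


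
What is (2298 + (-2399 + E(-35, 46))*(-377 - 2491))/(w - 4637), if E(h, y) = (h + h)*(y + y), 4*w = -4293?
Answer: -101410200/22841 ≈ -4439.8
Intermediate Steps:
w = -4293/4 (w = (¼)*(-4293) = -4293/4 ≈ -1073.3)
E(h, y) = 4*h*y (E(h, y) = (2*h)*(2*y) = 4*h*y)
(2298 + (-2399 + E(-35, 46))*(-377 - 2491))/(w - 4637) = (2298 + (-2399 + 4*(-35)*46)*(-377 - 2491))/(-4293/4 - 4637) = (2298 + (-2399 - 6440)*(-2868))/(-22841/4) = (2298 - 8839*(-2868))*(-4/22841) = (2298 + 25350252)*(-4/22841) = 25352550*(-4/22841) = -101410200/22841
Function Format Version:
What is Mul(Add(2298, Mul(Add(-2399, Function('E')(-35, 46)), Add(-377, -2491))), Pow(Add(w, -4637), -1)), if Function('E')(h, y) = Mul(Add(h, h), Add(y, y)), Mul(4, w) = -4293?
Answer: Rational(-101410200, 22841) ≈ -4439.8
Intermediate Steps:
w = Rational(-4293, 4) (w = Mul(Rational(1, 4), -4293) = Rational(-4293, 4) ≈ -1073.3)
Function('E')(h, y) = Mul(4, h, y) (Function('E')(h, y) = Mul(Mul(2, h), Mul(2, y)) = Mul(4, h, y))
Mul(Add(2298, Mul(Add(-2399, Function('E')(-35, 46)), Add(-377, -2491))), Pow(Add(w, -4637), -1)) = Mul(Add(2298, Mul(Add(-2399, Mul(4, -35, 46)), Add(-377, -2491))), Pow(Add(Rational(-4293, 4), -4637), -1)) = Mul(Add(2298, Mul(Add(-2399, -6440), -2868)), Pow(Rational(-22841, 4), -1)) = Mul(Add(2298, Mul(-8839, -2868)), Rational(-4, 22841)) = Mul(Add(2298, 25350252), Rational(-4, 22841)) = Mul(25352550, Rational(-4, 22841)) = Rational(-101410200, 22841)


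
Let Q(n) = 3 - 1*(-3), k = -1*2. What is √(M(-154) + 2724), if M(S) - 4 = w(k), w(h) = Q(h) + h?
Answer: 2*√683 ≈ 52.269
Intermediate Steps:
k = -2
Q(n) = 6 (Q(n) = 3 + 3 = 6)
w(h) = 6 + h
M(S) = 8 (M(S) = 4 + (6 - 2) = 4 + 4 = 8)
√(M(-154) + 2724) = √(8 + 2724) = √2732 = 2*√683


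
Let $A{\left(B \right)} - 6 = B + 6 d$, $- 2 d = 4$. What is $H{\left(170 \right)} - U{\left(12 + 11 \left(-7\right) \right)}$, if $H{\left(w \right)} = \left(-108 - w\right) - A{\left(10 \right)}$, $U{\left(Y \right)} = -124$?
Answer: $-158$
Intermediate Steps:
$d = -2$ ($d = \left(- \frac{1}{2}\right) 4 = -2$)
$A{\left(B \right)} = -6 + B$ ($A{\left(B \right)} = 6 + \left(B + 6 \left(-2\right)\right) = 6 + \left(B - 12\right) = 6 + \left(-12 + B\right) = -6 + B$)
$H{\left(w \right)} = -112 - w$ ($H{\left(w \right)} = \left(-108 - w\right) - \left(-6 + 10\right) = \left(-108 - w\right) - 4 = -112 - w$)
$H{\left(170 \right)} - U{\left(12 + 11 \left(-7\right) \right)} = \left(-112 - 170\right) - -124 = \left(-112 - 170\right) + 124 = -282 + 124 = -158$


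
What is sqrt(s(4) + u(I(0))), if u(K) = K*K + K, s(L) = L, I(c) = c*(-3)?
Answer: 2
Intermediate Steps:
I(c) = -3*c
u(K) = K + K**2 (u(K) = K**2 + K = K + K**2)
sqrt(s(4) + u(I(0))) = sqrt(4 + (-3*0)*(1 - 3*0)) = sqrt(4 + 0*(1 + 0)) = sqrt(4 + 0*1) = sqrt(4 + 0) = sqrt(4) = 2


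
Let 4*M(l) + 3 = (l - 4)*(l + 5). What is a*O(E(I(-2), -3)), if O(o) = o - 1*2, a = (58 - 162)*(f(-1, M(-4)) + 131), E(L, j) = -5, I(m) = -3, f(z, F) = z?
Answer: 94640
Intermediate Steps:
M(l) = -¾ + (-4 + l)*(5 + l)/4 (M(l) = -¾ + ((l - 4)*(l + 5))/4 = -¾ + ((-4 + l)*(5 + l))/4 = -¾ + (-4 + l)*(5 + l)/4)
a = -13520 (a = (58 - 162)*(-1 + 131) = -104*130 = -13520)
O(o) = -2 + o (O(o) = o - 2 = -2 + o)
a*O(E(I(-2), -3)) = -13520*(-2 - 5) = -13520*(-7) = 94640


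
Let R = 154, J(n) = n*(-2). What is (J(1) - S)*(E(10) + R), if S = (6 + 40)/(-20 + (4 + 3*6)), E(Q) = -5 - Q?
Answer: -3475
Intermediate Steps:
J(n) = -2*n
S = 23 (S = 46/(-20 + (4 + 18)) = 46/(-20 + 22) = 46/2 = 46*(½) = 23)
(J(1) - S)*(E(10) + R) = (-2*1 - 1*23)*((-5 - 1*10) + 154) = (-2 - 23)*((-5 - 10) + 154) = -25*(-15 + 154) = -25*139 = -3475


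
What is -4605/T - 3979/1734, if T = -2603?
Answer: -2372267/4513602 ≈ -0.52558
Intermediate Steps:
-4605/T - 3979/1734 = -4605/(-2603) - 3979/1734 = -4605*(-1/2603) - 3979*1/1734 = 4605/2603 - 3979/1734 = -2372267/4513602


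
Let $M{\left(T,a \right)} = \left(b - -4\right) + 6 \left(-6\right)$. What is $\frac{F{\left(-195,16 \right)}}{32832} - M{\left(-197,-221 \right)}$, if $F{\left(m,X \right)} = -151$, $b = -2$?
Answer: $\frac{1116137}{32832} \approx 33.995$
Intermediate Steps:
$M{\left(T,a \right)} = -34$ ($M{\left(T,a \right)} = \left(-2 - -4\right) + 6 \left(-6\right) = \left(-2 + 4\right) - 36 = 2 - 36 = -34$)
$\frac{F{\left(-195,16 \right)}}{32832} - M{\left(-197,-221 \right)} = - \frac{151}{32832} - -34 = \left(-151\right) \frac{1}{32832} + 34 = - \frac{151}{32832} + 34 = \frac{1116137}{32832}$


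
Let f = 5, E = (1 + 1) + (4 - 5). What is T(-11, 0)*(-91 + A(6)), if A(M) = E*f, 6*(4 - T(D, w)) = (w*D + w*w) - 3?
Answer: -387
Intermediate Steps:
E = 1 (E = 2 - 1 = 1)
T(D, w) = 9/2 - w**2/6 - D*w/6 (T(D, w) = 4 - ((w*D + w*w) - 3)/6 = 4 - ((D*w + w**2) - 3)/6 = 4 - ((w**2 + D*w) - 3)/6 = 4 - (-3 + w**2 + D*w)/6 = 4 + (1/2 - w**2/6 - D*w/6) = 9/2 - w**2/6 - D*w/6)
A(M) = 5 (A(M) = 1*5 = 5)
T(-11, 0)*(-91 + A(6)) = (9/2 - 1/6*0**2 - 1/6*(-11)*0)*(-91 + 5) = (9/2 - 1/6*0 + 0)*(-86) = (9/2 + 0 + 0)*(-86) = (9/2)*(-86) = -387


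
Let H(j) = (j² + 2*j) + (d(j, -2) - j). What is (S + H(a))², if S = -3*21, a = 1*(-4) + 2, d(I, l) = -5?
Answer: 4356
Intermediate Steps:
a = -2 (a = -4 + 2 = -2)
S = -63
H(j) = -5 + j + j² (H(j) = (j² + 2*j) + (-5 - j) = -5 + j + j²)
(S + H(a))² = (-63 + (-5 - 2 + (-2)²))² = (-63 + (-5 - 2 + 4))² = (-63 - 3)² = (-66)² = 4356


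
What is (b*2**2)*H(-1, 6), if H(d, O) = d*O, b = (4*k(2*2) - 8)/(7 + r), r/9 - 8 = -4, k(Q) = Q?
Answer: -192/43 ≈ -4.4651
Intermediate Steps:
r = 36 (r = 72 + 9*(-4) = 72 - 36 = 36)
b = 8/43 (b = (4*(2*2) - 8)/(7 + 36) = (4*4 - 8)/43 = (16 - 8)*(1/43) = 8*(1/43) = 8/43 ≈ 0.18605)
H(d, O) = O*d
(b*2**2)*H(-1, 6) = ((8/43)*2**2)*(6*(-1)) = ((8/43)*4)*(-6) = (32/43)*(-6) = -192/43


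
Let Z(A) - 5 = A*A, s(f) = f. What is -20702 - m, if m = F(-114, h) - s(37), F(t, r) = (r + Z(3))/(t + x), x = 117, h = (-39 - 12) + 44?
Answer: -62002/3 ≈ -20667.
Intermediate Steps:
Z(A) = 5 + A² (Z(A) = 5 + A*A = 5 + A²)
h = -7 (h = -51 + 44 = -7)
F(t, r) = (14 + r)/(117 + t) (F(t, r) = (r + (5 + 3²))/(t + 117) = (r + (5 + 9))/(117 + t) = (r + 14)/(117 + t) = (14 + r)/(117 + t))
m = -104/3 (m = (14 - 7)/(117 - 114) - 1*37 = 7/3 - 37 = -104/3 ≈ -34.667)
-20702 - m = -20702 - 1*(-104/3) = -20702 + 104/3 = -62002/3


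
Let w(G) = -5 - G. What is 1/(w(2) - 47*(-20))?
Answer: 1/933 ≈ 0.0010718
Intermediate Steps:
1/(w(2) - 47*(-20)) = 1/((-5 - 1*2) - 47*(-20)) = 1/((-5 - 2) + 940) = 1/(-7 + 940) = 1/933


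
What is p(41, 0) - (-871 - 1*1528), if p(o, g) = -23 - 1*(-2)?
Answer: 2378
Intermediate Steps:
p(o, g) = -21 (p(o, g) = -23 + 2 = -21)
p(41, 0) - (-871 - 1*1528) = -21 - (-871 - 1*1528) = -21 - (-871 - 1528) = -21 - 1*(-2399) = -21 + 2399 = 2378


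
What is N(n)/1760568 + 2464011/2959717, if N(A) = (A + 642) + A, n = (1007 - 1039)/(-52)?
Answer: 28209757545389/33870089755164 ≈ 0.83288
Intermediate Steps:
n = 8/13 (n = -32*(-1/52) = 8/13 ≈ 0.61539)
N(A) = 642 + 2*A (N(A) = (642 + A) + A = 642 + 2*A)
N(n)/1760568 + 2464011/2959717 = (642 + 2*(8/13))/1760568 + 2464011/2959717 = (642 + 16/13)*(1/1760568) + 2464011*(1/2959717) = (8362/13)*(1/1760568) + 2464011/2959717 = 4181/11443692 + 2464011/2959717 = 28209757545389/33870089755164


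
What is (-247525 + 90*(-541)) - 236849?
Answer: -533064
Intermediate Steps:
(-247525 + 90*(-541)) - 236849 = (-247525 - 48690) - 236849 = -296215 - 236849 = -533064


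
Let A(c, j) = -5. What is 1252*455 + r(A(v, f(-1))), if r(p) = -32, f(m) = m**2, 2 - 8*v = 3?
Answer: 569628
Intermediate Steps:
v = -1/8 (v = 1/4 - 1/8*3 = 1/4 - 3/8 = -1/8 ≈ -0.12500)
1252*455 + r(A(v, f(-1))) = 1252*455 - 32 = 569660 - 32 = 569628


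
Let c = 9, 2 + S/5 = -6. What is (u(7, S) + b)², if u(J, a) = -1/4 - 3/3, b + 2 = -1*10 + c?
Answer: 289/16 ≈ 18.063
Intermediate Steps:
S = -40 (S = -10 + 5*(-6) = -10 - 30 = -40)
b = -3 (b = -2 + (-1*10 + 9) = -2 + (-10 + 9) = -2 - 1 = -3)
u(J, a) = -5/4 (u(J, a) = -1*¼ - 3*⅓ = -¼ - 1 = -5/4)
(u(7, S) + b)² = (-5/4 - 3)² = (-17/4)² = 289/16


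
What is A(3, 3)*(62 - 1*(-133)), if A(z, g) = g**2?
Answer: 1755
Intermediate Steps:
A(3, 3)*(62 - 1*(-133)) = 3**2*(62 - 1*(-133)) = 9*(62 + 133) = 9*195 = 1755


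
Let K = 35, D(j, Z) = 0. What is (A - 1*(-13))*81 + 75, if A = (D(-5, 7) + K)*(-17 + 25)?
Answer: 23808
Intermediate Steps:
A = 280 (A = (0 + 35)*(-17 + 25) = 35*8 = 280)
(A - 1*(-13))*81 + 75 = (280 - 1*(-13))*81 + 75 = (280 + 13)*81 + 75 = 293*81 + 75 = 23733 + 75 = 23808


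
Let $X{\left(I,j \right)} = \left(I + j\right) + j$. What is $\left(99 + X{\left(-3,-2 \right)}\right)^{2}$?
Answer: $8464$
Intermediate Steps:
$X{\left(I,j \right)} = I + 2 j$
$\left(99 + X{\left(-3,-2 \right)}\right)^{2} = \left(99 + \left(-3 + 2 \left(-2\right)\right)\right)^{2} = \left(99 - 7\right)^{2} = 92^{2} = 8464$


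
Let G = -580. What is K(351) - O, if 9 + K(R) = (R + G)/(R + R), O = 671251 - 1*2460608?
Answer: 1256122067/702 ≈ 1.7893e+6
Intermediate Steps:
O = -1789357 (O = 671251 - 2460608 = -1789357)
K(R) = -9 + (-580 + R)/(2*R) (K(R) = -9 + (R - 580)/(R + R) = -9 + (-580 + R)/((2*R)) = -9 + (-580 + R)*(1/(2*R)) = -9 + (-580 + R)/(2*R))
K(351) - O = (-17/2 - 290/351) - 1*(-1789357) = (-17/2 - 290*1/351) + 1789357 = (-17/2 - 290/351) + 1789357 = -6547/702 + 1789357 = 1256122067/702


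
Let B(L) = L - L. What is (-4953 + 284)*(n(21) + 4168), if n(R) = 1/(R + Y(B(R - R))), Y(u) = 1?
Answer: -428133293/22 ≈ -1.9461e+7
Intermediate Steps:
B(L) = 0
n(R) = 1/(1 + R) (n(R) = 1/(R + 1) = 1/(1 + R))
(-4953 + 284)*(n(21) + 4168) = (-4953 + 284)*(1/(1 + 21) + 4168) = -4669*(1/22 + 4168) = -4669*91697/22 = -428133293/22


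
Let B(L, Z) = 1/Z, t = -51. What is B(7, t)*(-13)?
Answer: 13/51 ≈ 0.25490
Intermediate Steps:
B(7, t)*(-13) = -13/(-51) = -1/51*(-13) = 13/51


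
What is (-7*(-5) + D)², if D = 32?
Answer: 4489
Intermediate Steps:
(-7*(-5) + D)² = (-7*(-5) + 32)² = (35 + 32)² = 67² = 4489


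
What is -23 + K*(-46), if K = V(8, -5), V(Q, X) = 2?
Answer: -115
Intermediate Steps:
K = 2
-23 + K*(-46) = -23 + 2*(-46) = -23 - 92 = -115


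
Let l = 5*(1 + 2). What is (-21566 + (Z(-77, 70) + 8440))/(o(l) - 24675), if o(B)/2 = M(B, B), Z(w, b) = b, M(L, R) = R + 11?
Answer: 13056/24623 ≈ 0.53024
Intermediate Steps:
M(L, R) = 11 + R
l = 15 (l = 5*3 = 15)
o(B) = 22 + 2*B (o(B) = 2*(11 + B) = 22 + 2*B)
(-21566 + (Z(-77, 70) + 8440))/(o(l) - 24675) = (-21566 + (70 + 8440))/((22 + 2*15) - 24675) = (-21566 + 8510)/((22 + 30) - 24675) = -13056/(52 - 24675) = -13056/(-24623) = -13056*(-1/24623) = 13056/24623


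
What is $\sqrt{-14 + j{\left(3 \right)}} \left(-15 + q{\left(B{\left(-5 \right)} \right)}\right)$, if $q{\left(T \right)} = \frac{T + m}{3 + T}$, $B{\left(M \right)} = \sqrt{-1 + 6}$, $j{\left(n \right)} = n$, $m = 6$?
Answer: $- \frac{47 i \sqrt{11}}{4} - \frac{3 i \sqrt{55}}{4} \approx - 44.532 i$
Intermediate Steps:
$B{\left(M \right)} = \sqrt{5}$
$q{\left(T \right)} = \frac{6 + T}{3 + T}$ ($q{\left(T \right)} = \frac{T + 6}{3 + T} = \frac{6 + T}{3 + T}$)
$\sqrt{-14 + j{\left(3 \right)}} \left(-15 + q{\left(B{\left(-5 \right)} \right)}\right) = \sqrt{-14 + 3} \left(-15 + \frac{6 + \sqrt{5}}{3 + \sqrt{5}}\right) = \sqrt{-11} \left(-15 + \frac{6 + \sqrt{5}}{3 + \sqrt{5}}\right) = i \sqrt{11} \left(-15 + \frac{6 + \sqrt{5}}{3 + \sqrt{5}}\right)$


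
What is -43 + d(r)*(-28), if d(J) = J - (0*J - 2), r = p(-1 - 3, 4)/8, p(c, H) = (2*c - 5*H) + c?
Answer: 13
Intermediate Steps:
p(c, H) = -5*H + 3*c (p(c, H) = (-5*H + 2*c) + c = -5*H + 3*c)
r = -4 (r = (-5*4 + 3*(-1 - 3))/8 = (-20 + 3*(-4))*(⅛) = (-20 - 12)*(⅛) = -32*⅛ = -4)
d(J) = 2 + J (d(J) = J - (0 - 2) = J - 1*(-2) = J + 2 = 2 + J)
-43 + d(r)*(-28) = -43 + (2 - 4)*(-28) = -43 - 2*(-28) = -43 + 56 = 13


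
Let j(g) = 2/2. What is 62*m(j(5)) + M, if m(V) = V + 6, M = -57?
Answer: 377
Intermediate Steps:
j(g) = 1 (j(g) = 2*(½) = 1)
m(V) = 6 + V
62*m(j(5)) + M = 62*(6 + 1) - 57 = 62*7 - 57 = 434 - 57 = 377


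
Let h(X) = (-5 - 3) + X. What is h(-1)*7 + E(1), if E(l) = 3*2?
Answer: -57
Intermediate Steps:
h(X) = -8 + X
E(l) = 6
h(-1)*7 + E(1) = (-8 - 1)*7 + 6 = -9*7 + 6 = -63 + 6 = -57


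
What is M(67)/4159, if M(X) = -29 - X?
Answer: -96/4159 ≈ -0.023082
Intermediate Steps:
M(67)/4159 = (-29 - 1*67)/4159 = (-29 - 67)*(1/4159) = -96*1/4159 = -96/4159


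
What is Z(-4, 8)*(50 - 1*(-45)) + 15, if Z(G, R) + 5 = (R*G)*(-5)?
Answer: 14740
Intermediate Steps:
Z(G, R) = -5 - 5*G*R (Z(G, R) = -5 + (R*G)*(-5) = -5 + (G*R)*(-5) = -5 - 5*G*R)
Z(-4, 8)*(50 - 1*(-45)) + 15 = (-5 - 5*(-4)*8)*(50 - 1*(-45)) + 15 = (-5 + 160)*(50 + 45) + 15 = 155*95 + 15 = 14725 + 15 = 14740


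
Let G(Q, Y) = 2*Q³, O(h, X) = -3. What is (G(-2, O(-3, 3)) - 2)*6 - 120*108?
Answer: -13068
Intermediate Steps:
(G(-2, O(-3, 3)) - 2)*6 - 120*108 = (2*(-2)³ - 2)*6 - 120*108 = (2*(-8) - 2)*6 - 12960 = (-16 - 2)*6 - 12960 = -18*6 - 12960 = -108 - 12960 = -13068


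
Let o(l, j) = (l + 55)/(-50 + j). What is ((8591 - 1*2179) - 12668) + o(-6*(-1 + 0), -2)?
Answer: -325373/52 ≈ -6257.2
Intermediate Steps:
o(l, j) = (55 + l)/(-50 + j)
((8591 - 1*2179) - 12668) + o(-6*(-1 + 0), -2) = ((8591 - 1*2179) - 12668) + (55 - 6*(-1 + 0))/(-50 - 2) = ((8591 - 2179) - 12668) + (55 - 6*(-1))/(-52) = (6412 - 12668) - (55 + 6)/52 = -6256 - 1/52*61 = -6256 - 61/52 = -325373/52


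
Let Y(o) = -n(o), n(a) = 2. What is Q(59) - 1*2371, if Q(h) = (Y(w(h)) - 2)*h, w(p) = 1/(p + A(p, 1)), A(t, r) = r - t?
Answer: -2607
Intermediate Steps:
w(p) = 1 (w(p) = 1/(p + (1 - p)) = 1/1 = 1)
Y(o) = -2 (Y(o) = -1*2 = -2)
Q(h) = -4*h (Q(h) = (-2 - 2)*h = -4*h)
Q(59) - 1*2371 = -4*59 - 1*2371 = -236 - 2371 = -2607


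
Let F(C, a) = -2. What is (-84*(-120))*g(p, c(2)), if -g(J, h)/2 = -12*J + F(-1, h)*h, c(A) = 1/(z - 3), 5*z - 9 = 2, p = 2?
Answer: 433440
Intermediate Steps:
z = 11/5 (z = 9/5 + (1/5)*2 = 9/5 + 2/5 = 11/5 ≈ 2.2000)
c(A) = -5/4 (c(A) = 1/(11/5 - 3) = 1/(-4/5) = -5/4)
g(J, h) = 4*h + 24*J (g(J, h) = -2*(-12*J - 2*h) = 4*h + 24*J)
(-84*(-120))*g(p, c(2)) = (-84*(-120))*(4*(-5/4) + 24*2) = 10080*(-5 + 48) = 10080*43 = 433440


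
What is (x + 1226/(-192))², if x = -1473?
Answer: 20169964441/9216 ≈ 2.1886e+6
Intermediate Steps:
(x + 1226/(-192))² = (-1473 + 1226/(-192))² = (-1473 + 1226*(-1/192))² = (-1473 - 613/96)² = (-142021/96)² = 20169964441/9216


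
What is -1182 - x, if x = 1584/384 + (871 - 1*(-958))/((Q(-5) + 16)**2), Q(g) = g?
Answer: -1162801/968 ≈ -1201.2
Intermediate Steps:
x = 18625/968 (x = 1584/384 + (871 - 1*(-958))/((-5 + 16)**2) = 1584*(1/384) + (871 + 958)/(11**2) = 33/8 + 1829/121 = 18625/968 ≈ 19.241)
-1182 - x = -1182 - 1*18625/968 = -1182 - 18625/968 = -1162801/968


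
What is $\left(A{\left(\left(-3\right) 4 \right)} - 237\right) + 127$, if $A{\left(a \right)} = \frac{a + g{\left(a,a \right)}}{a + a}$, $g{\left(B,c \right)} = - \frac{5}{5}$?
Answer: $- \frac{2627}{24} \approx -109.46$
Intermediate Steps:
$g{\left(B,c \right)} = -1$ ($g{\left(B,c \right)} = \left(-5\right) \frac{1}{5} = -1$)
$A{\left(a \right)} = \frac{-1 + a}{2 a}$ ($A{\left(a \right)} = \frac{a - 1}{a + a} = \frac{-1 + a}{2 a}$)
$\left(A{\left(\left(-3\right) 4 \right)} - 237\right) + 127 = \left(\frac{-1 - 12}{2 \left(\left(-3\right) 4\right)} - 237\right) + 127 = \left(\frac{-1 - 12}{2 \left(-12\right)} - 237\right) + 127 = \left(\frac{1}{2} \left(- \frac{1}{12}\right) \left(-13\right) - 237\right) + 127 = \left(\frac{13}{24} - 237\right) + 127 = - \frac{5675}{24} + 127 = - \frac{2627}{24}$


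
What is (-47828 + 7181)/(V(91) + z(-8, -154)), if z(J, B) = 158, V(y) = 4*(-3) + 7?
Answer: -797/3 ≈ -265.67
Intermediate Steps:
V(y) = -5 (V(y) = -12 + 7 = -5)
(-47828 + 7181)/(V(91) + z(-8, -154)) = (-47828 + 7181)/(-5 + 158) = -40647/153 = -40647*1/153 = -797/3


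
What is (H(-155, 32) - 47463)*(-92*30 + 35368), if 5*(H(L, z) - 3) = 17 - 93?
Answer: -7740356608/5 ≈ -1.5481e+9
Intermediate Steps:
H(L, z) = -61/5 (H(L, z) = 3 + (17 - 93)/5 = 3 + (⅕)*(-76) = 3 - 76/5 = -61/5)
(H(-155, 32) - 47463)*(-92*30 + 35368) = (-61/5 - 47463)*(-92*30 + 35368) = -237376*(-2760 + 35368)/5 = -237376/5*32608 = -7740356608/5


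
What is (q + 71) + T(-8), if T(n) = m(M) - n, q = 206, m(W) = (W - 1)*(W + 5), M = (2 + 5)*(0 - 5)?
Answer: 1365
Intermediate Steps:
M = -35 (M = 7*(-5) = -35)
m(W) = (-1 + W)*(5 + W)
T(n) = 1080 - n (T(n) = (-5 + (-35)**2 + 4*(-35)) - n = (-5 + 1225 - 140) - n = 1080 - n)
(q + 71) + T(-8) = (206 + 71) + (1080 - 1*(-8)) = 277 + (1080 + 8) = 277 + 1088 = 1365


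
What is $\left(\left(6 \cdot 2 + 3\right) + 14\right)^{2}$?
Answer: $841$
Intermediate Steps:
$\left(\left(6 \cdot 2 + 3\right) + 14\right)^{2} = \left(\left(12 + 3\right) + 14\right)^{2} = \left(15 + 14\right)^{2} = 29^{2} = 841$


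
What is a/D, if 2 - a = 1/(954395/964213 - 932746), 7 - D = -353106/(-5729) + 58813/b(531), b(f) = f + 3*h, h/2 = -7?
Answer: -296418227127638667/25922771434428322496 ≈ -0.011435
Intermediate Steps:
h = -14 (h = 2*(-7) = -14)
b(f) = -42 + f (b(f) = f + 3*(-14) = f - 42 = -42 + f)
D = -489998144/2801481 (D = 7 - (-353106/(-5729) + 58813/(-42 + 531)) = 7 - (-353106*(-1/5729) + 58813/489) = 7 - (353106/5729 + 58813*(1/489)) = 7 - (353106/5729 + 58813/489) = 7 - 1*509608511/2801481 = 7 - 509608511/2801481 = -489998144/2801481 ≈ -174.91)
a = 1798730693219/899364864503 (a = 2 - 1/(954395/964213 - 932746) = 2 - 1/(-899364864503/964213) = 2 - 1*(-964213/899364864503) = 2 + 964213/899364864503 = 1798730693219/899364864503 ≈ 2.0000)
a/D = 1798730693219/(899364864503*(-489998144/2801481)) = (1798730693219/899364864503)*(-2801481/489998144) = -296418227127638667/25922771434428322496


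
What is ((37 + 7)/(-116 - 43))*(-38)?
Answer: 1672/159 ≈ 10.516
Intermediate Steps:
((37 + 7)/(-116 - 43))*(-38) = (44/(-159))*(-38) = (44*(-1/159))*(-38) = -44/159*(-38) = 1672/159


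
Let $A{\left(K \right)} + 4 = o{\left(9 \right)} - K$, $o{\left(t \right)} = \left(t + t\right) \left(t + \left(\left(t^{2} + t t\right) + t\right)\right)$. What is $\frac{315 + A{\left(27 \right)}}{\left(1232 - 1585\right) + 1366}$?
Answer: $\frac{3524}{1013} \approx 3.4788$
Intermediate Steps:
$o{\left(t \right)} = 2 t \left(2 t + 2 t^{2}\right)$ ($o{\left(t \right)} = 2 t \left(t + \left(\left(t^{2} + t^{2}\right) + t\right)\right) = 2 t \left(t + \left(2 t^{2} + t\right)\right) = 2 t \left(t + \left(t + 2 t^{2}\right)\right) = 2 t \left(2 t + 2 t^{2}\right)$)
$A{\left(K \right)} = 3236 - K$ ($A{\left(K \right)} = -4 - \left(K - 4 \cdot 9^{2} \left(1 + 9\right)\right) = -4 - \left(-3240 + K\right) = 3236 - K$)
$\frac{315 + A{\left(27 \right)}}{\left(1232 - 1585\right) + 1366} = \frac{315 + \left(3236 - 27\right)}{\left(1232 - 1585\right) + 1366} = \frac{315 + 3209}{-353 + 1366} = \frac{3524}{1013}$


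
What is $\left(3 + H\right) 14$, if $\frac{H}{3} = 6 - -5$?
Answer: $504$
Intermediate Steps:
$H = 33$ ($H = 3 \left(6 - -5\right) = 3 \left(6 + 5\right) = 3 \cdot 11 = 33$)
$\left(3 + H\right) 14 = \left(3 + 33\right) 14 = 36 \cdot 14 = 504$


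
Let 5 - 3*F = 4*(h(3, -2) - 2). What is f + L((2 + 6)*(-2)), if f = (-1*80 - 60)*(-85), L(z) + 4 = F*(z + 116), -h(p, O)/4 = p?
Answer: 41788/3 ≈ 13929.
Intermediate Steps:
h(p, O) = -4*p
F = 61/3 (F = 5/3 - 4*(-4*3 - 2)/3 = 5/3 - 4*(-12 - 2)/3 = 5/3 - 4*(-14)/3 = 5/3 - ⅓*(-56) = 5/3 + 56/3 = 61/3 ≈ 20.333)
L(z) = 7064/3 + 61*z/3 (L(z) = -4 + 61*(z + 116)/3 = -4 + 61*(116 + z)/3 = -4 + (7076/3 + 61*z/3) = 7064/3 + 61*z/3)
f = 11900 (f = (-80 - 60)*(-85) = -140*(-85) = 11900)
f + L((2 + 6)*(-2)) = 11900 + (7064/3 + 61*((2 + 6)*(-2))/3) = 11900 + (7064/3 + 61*(8*(-2))/3) = 11900 + (7064/3 + (61/3)*(-16)) = 11900 + (7064/3 - 976/3) = 11900 + 6088/3 = 41788/3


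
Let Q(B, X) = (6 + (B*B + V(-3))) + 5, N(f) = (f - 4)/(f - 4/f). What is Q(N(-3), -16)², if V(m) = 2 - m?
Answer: 707281/625 ≈ 1131.7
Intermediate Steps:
N(f) = (-4 + f)/(f - 4/f)
Q(B, X) = 16 + B² (Q(B, X) = (6 + (B*B + (2 - 1*(-3)))) + 5 = (6 + (B² + (2 + 3))) + 5 = (6 + (B² + 5)) + 5 = (6 + (5 + B²)) + 5 = (11 + B²) + 5 = 16 + B²)
Q(N(-3), -16)² = (16 + (-3*(-4 - 3)/(-4 + (-3)²))²)² = (16 + (-3*(-7)/(-4 + 9))²)² = (16 + (-3*(-7)/5)²)² = (16 + (-3*⅕*(-7))²)² = (16 + (21/5)²)² = (16 + 441/25)² = (841/25)² = 707281/625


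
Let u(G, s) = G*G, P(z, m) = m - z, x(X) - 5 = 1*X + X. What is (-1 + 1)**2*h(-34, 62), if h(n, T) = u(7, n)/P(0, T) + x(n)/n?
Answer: 0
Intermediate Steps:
x(X) = 5 + 2*X (x(X) = 5 + (1*X + X) = 5 + (X + X) = 5 + 2*X)
u(G, s) = G**2
h(n, T) = 49/T + (5 + 2*n)/n (h(n, T) = 7**2/(T - 1*0) + (5 + 2*n)/n = 49/(T + 0) + (5 + 2*n)/n = 49/T + (5 + 2*n)/n)
(-1 + 1)**2*h(-34, 62) = (-1 + 1)**2*(2 + 5/(-34) + 49/62) = 0**2*(2 + 5*(-1/34) + 49*(1/62)) = 0*(2 - 5/34 + 49/62) = 0*(1393/527) = 0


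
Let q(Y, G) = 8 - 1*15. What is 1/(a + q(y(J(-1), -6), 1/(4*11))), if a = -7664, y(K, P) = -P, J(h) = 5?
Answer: -1/7671 ≈ -0.00013036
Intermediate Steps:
q(Y, G) = -7 (q(Y, G) = 8 - 15 = -7)
1/(a + q(y(J(-1), -6), 1/(4*11))) = 1/(-7664 - 7) = 1/(-7671) = -1/7671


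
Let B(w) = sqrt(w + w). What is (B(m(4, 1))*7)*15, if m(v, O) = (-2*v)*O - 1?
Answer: 315*I*sqrt(2) ≈ 445.48*I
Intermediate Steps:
m(v, O) = -1 - 2*O*v (m(v, O) = -2*O*v - 1 = -1 - 2*O*v)
B(w) = sqrt(2)*sqrt(w) (B(w) = sqrt(2*w) = sqrt(2)*sqrt(w))
(B(m(4, 1))*7)*15 = ((sqrt(2)*sqrt(-1 - 2*1*4))*7)*15 = ((sqrt(2)*sqrt(-1 - 8))*7)*15 = ((sqrt(2)*sqrt(-9))*7)*15 = ((sqrt(2)*(3*I))*7)*15 = ((3*I*sqrt(2))*7)*15 = (21*I*sqrt(2))*15 = 315*I*sqrt(2)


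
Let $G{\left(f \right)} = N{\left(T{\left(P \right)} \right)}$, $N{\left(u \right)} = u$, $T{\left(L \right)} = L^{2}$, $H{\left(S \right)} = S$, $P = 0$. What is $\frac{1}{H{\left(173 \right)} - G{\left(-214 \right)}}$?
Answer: $\frac{1}{173} \approx 0.0057803$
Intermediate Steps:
$G{\left(f \right)} = 0$ ($G{\left(f \right)} = 0^{2} = 0$)
$\frac{1}{H{\left(173 \right)} - G{\left(-214 \right)}} = \frac{1}{173 - 0} = \frac{1}{173 + 0} = \frac{1}{173}$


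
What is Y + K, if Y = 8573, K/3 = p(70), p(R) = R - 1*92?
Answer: 8507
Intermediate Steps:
p(R) = -92 + R (p(R) = R - 92 = -92 + R)
K = -66 (K = 3*(-92 + 70) = 3*(-22) = -66)
Y + K = 8573 - 66 = 8507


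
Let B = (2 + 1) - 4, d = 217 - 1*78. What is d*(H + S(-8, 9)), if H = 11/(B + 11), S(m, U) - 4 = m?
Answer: -4031/10 ≈ -403.10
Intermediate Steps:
S(m, U) = 4 + m
d = 139 (d = 217 - 78 = 139)
B = -1 (B = 3 - 4 = -1)
H = 11/10 (H = 11/(-1 + 11) = 11/10 ≈ 1.1000)
d*(H + S(-8, 9)) = 139*(11/10 + (4 - 8)) = 139*(11/10 - 4) = 139*(-29/10) = -4031/10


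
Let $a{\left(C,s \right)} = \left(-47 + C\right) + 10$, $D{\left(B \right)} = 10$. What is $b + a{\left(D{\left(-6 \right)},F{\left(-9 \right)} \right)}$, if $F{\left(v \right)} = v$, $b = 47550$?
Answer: $47523$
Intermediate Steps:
$a{\left(C,s \right)} = -37 + C$
$b + a{\left(D{\left(-6 \right)},F{\left(-9 \right)} \right)} = 47550 + \left(-37 + 10\right) = 47550 - 27 = 47523$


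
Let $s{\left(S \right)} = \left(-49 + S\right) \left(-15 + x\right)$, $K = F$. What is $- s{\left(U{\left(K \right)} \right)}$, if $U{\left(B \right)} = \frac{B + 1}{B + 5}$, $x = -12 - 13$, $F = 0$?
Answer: $-1952$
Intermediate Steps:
$K = 0$
$x = -25$
$U{\left(B \right)} = \frac{1 + B}{5 + B}$
$s{\left(S \right)} = 1960 - 40 S$ ($s{\left(S \right)} = \left(-49 + S\right) \left(-15 - 25\right) = \left(-49 + S\right) \left(-40\right) = 1960 - 40 S$)
$- s{\left(U{\left(K \right)} \right)} = - (1960 - 40 \frac{1 + 0}{5 + 0}) = - (1960 - 40 \cdot \frac{1}{5} \cdot 1) = - (1960 - 8) = \left(-1\right) 1952 = -1952$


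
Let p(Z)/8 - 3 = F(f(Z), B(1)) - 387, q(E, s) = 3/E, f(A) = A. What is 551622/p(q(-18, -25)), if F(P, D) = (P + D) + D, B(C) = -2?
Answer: -827433/4658 ≈ -177.64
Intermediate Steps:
F(P, D) = P + 2*D (F(P, D) = (D + P) + D = P + 2*D)
p(Z) = -3104 + 8*Z (p(Z) = 24 + 8*((Z + 2*(-2)) - 387) = 24 + 8*((Z - 4) - 387) = 24 + 8*((-4 + Z) - 387) = 24 + 8*(-391 + Z) = 24 + (-3128 + 8*Z) = -3104 + 8*Z)
551622/p(q(-18, -25)) = 551622/(-3104 + 8*(3/(-18))) = 551622/(-3104 + 8*(3*(-1/18))) = 551622/(-3104 + 8*(-⅙)) = 551622/(-3104 - 4/3) = 551622/(-9316/3) = 551622*(-3/9316) = -827433/4658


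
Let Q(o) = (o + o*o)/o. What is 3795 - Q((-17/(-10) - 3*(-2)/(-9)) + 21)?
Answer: 113159/30 ≈ 3772.0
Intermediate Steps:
Q(o) = (o + o**2)/o
3795 - Q((-17/(-10) - 3*(-2)/(-9)) + 21) = 3795 - (1 + ((-17/(-10) - 3*(-2)/(-9)) + 21)) = 3795 - (1 + ((-17*(-1/10) + 6*(-1/9)) + 21)) = 3795 - (1 + ((17/10 - 2/3) + 21)) = 3795 - (1 + (31/30 + 21)) = 3795 - (1 + 661/30) = 3795 - 1*691/30 = 3795 - 691/30 = 113159/30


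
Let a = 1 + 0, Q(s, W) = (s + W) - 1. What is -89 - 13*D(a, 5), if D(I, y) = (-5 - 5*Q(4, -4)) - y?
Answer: -24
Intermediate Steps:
Q(s, W) = -1 + W + s (Q(s, W) = (W + s) - 1 = -1 + W + s)
a = 1
D(I, y) = -y (D(I, y) = (-5 - 5*(-1 - 4 + 4)) - y = (-5 - 5*(-1)) - y = (-5 + 5) - y = 0 - y = -y)
-89 - 13*D(a, 5) = -89 - (-13)*5 = -89 - 13*(-5) = -89 + 65 = -24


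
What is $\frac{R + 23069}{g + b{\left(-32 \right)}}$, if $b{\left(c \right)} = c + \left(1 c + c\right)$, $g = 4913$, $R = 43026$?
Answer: $\frac{66095}{4817} \approx 13.721$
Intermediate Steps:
$b{\left(c \right)} = 3 c$ ($b{\left(c \right)} = c + \left(c + c\right) = c + 2 c = 3 c$)
$\frac{R + 23069}{g + b{\left(-32 \right)}} = \frac{43026 + 23069}{4913 + 3 \left(-32\right)} = \frac{66095}{4913 - 96} = \frac{66095}{4817}$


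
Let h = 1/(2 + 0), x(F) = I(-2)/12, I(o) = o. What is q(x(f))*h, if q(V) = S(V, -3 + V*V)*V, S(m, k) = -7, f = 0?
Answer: 7/12 ≈ 0.58333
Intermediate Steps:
x(F) = -1/6 (x(F) = -2/12 = -2*1/12 = -1/6)
q(V) = -7*V
h = 1/2 ≈ 0.50000
q(x(f))*h = -7*(-1/6)*(1/2) = (7/6)*(1/2) = 7/12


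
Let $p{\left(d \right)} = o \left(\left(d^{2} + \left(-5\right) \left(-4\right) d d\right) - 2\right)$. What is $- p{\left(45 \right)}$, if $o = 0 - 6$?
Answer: $255138$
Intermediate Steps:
$o = -6$ ($o = 0 - 6 = -6$)
$p{\left(d \right)} = 12 - 126 d^{2}$ ($p{\left(d \right)} = - 6 \left(\left(d^{2} + \left(-5\right) \left(-4\right) d d\right) - 2\right) = - 6 \left(\left(d^{2} + 20 d d\right) - 2\right) = - 6 \left(\left(d^{2} + 20 d^{2}\right) - 2\right) = - 6 \left(21 d^{2} - 2\right) = - 6 \left(-2 + 21 d^{2}\right) = 12 - 126 d^{2}$)
$- p{\left(45 \right)} = - (12 - 126 \cdot 45^{2}) = - (12 - 255150) = \left(-1\right) \left(-255138\right) = 255138$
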